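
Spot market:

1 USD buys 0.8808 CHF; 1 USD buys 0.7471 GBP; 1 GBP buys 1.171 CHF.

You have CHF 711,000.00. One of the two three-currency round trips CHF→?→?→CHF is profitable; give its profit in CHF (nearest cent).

Profit: CHF 4,832.27

Profitable loop is CHF → GBP → USD → CHF:
CHF 711,000.00 ÷ 1.171 = GBP 607,173.36
GBP 607,173.36 ÷ 0.7471 = USD 812,706.94
USD 812,706.94 × 0.8808 = CHF 715,832.27
Profit = CHF 715,832.27 − CHF 711,000.00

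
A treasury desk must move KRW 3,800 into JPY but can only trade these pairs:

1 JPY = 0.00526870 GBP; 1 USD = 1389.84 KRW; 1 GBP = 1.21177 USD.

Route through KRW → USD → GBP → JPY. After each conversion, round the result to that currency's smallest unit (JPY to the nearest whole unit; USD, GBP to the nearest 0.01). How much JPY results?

KRW 3,800 ÷ 1389.84 = USD 2.73
USD 2.73 ÷ 1.21177 = GBP 2.25
GBP 2.25 ÷ 0.00526870 = JPY 427

JPY 427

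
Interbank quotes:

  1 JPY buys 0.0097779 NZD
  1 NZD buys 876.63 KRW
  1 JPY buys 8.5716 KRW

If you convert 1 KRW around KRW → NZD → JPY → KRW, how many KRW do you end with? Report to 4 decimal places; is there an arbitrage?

1.0000 (no arbitrage)

Around KRW → NZD → JPY → KRW: 1 ÷ 876.63 ÷ 0.0097779 × 8.5716 = 1.000000
Product ≈ 1 (deviation 0.000%, within rounding noise).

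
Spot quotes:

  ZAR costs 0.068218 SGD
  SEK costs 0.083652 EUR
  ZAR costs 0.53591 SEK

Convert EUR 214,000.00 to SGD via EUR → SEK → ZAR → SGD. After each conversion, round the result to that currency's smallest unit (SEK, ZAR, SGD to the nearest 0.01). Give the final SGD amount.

EUR 214,000.00 ÷ 0.083652 = SEK 2,558,217.38
SEK 2,558,217.38 ÷ 0.53591 = ZAR 4,773,595.16
ZAR 4,773,595.16 × 0.068218 = SGD 325,645.11

SGD 325,645.11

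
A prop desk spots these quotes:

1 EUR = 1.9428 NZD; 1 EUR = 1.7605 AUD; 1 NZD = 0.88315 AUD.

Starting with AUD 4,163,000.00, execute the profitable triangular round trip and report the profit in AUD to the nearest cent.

Profit: AUD 108,494.70

Profitable loop is AUD → NZD → EUR → AUD:
AUD 4,163,000.00 ÷ 0.88315 = NZD 4,713,808.53
NZD 4,713,808.53 ÷ 1.9428 = EUR 2,426,296.34
EUR 2,426,296.34 × 1.7605 = AUD 4,271,494.70
Profit = AUD 4,271,494.70 − AUD 4,163,000.00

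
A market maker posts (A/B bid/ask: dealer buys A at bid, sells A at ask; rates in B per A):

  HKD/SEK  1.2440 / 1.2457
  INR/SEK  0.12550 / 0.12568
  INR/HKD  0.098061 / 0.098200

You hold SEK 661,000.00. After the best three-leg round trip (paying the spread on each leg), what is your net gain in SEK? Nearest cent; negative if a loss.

Net profit: SEK 17,141.36

Best loop SEK → HKD → INR → SEK:
SEK 661,000.00 ÷ 1.2457 (buy HKD at ask) = HKD 530,625.35
HKD 530,625.35 ÷ 0.098200 (buy INR at ask) = INR 5,403,516.81
INR 5,403,516.81 × 0.12550 (sell INR at bid) = SEK 678,141.36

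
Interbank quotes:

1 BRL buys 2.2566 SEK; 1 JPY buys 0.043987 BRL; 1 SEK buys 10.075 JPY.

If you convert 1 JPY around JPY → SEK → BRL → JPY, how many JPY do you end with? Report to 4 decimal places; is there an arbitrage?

0.9999 (no arbitrage)

Around JPY → SEK → BRL → JPY: 1 ÷ 10.075 ÷ 2.2566 ÷ 0.043987 = 0.999945
Product ≈ 1 (deviation 0.006%, within rounding noise).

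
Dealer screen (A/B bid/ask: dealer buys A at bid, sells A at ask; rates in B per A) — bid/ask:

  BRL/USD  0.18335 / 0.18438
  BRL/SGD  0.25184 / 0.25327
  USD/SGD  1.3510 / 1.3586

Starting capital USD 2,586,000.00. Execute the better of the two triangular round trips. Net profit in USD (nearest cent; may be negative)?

Best loop USD → BRL → SGD → USD:
USD 2,586,000.00 ÷ 0.18438 (buy BRL at ask) = BRL 14,025,382.36
BRL 14,025,382.36 × 0.25184 (sell BRL at bid) = SGD 3,532,152.29
SGD 3,532,152.29 ÷ 1.3586 (buy USD at ask) = USD 2,599,847.12

Net profit: USD 13,847.12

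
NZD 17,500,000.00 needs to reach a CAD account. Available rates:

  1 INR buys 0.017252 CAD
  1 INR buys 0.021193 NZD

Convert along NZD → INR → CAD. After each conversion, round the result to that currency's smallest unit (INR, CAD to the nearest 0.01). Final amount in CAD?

CAD 14,245,741.52

NZD 17,500,000.00 ÷ 0.021193 = INR 825,744,349.55
INR 825,744,349.55 × 0.017252 = CAD 14,245,741.52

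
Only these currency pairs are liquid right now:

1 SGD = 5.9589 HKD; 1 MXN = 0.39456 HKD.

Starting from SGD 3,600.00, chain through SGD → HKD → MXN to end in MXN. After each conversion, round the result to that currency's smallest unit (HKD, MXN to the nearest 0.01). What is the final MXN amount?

MXN 54,369.53

SGD 3,600.00 × 5.9589 = HKD 21,452.04
HKD 21,452.04 ÷ 0.39456 = MXN 54,369.53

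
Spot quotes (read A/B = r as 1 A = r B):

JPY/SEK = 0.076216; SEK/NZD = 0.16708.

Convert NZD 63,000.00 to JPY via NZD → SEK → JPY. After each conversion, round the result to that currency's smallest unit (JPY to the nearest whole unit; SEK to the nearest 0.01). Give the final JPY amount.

NZD 63,000.00 ÷ 0.16708 = SEK 377,064.88
SEK 377,064.88 ÷ 0.076216 = JPY 4,947,319

JPY 4,947,319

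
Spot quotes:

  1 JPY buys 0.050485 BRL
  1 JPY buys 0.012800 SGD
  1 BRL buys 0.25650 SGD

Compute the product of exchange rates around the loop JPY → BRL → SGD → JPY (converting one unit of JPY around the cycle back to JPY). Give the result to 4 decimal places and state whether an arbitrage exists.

Around JPY → BRL → SGD → JPY: 1 × 0.050485 × 0.25650 ÷ 0.012800 = 1.011672
Product > 1; profitable direction is JPY → BRL → SGD → JPY.

1.0117 (arbitrage exists)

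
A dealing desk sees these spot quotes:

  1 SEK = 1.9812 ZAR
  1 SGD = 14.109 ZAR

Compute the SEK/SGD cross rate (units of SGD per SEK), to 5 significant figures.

SEK/SGD = 0.14042

1 SEK × 1.9812 = 1.9812 ZAR
1.9812 ZAR ÷ 14.109 = 0.140421 SGD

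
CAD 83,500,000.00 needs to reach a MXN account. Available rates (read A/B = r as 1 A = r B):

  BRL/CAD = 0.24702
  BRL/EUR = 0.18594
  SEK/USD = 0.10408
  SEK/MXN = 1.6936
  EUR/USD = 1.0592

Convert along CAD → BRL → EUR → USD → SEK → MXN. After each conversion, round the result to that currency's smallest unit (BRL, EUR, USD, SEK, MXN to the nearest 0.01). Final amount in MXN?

MXN 1,083,299,937.90

CAD 83,500,000.00 ÷ 0.24702 = BRL 338,029,309.37
BRL 338,029,309.37 × 0.18594 = EUR 62,853,169.78
EUR 62,853,169.78 × 1.0592 = USD 66,574,077.43
USD 66,574,077.43 ÷ 0.10408 = SEK 639,643,326.58
SEK 639,643,326.58 × 1.6936 = MXN 1,083,299,937.90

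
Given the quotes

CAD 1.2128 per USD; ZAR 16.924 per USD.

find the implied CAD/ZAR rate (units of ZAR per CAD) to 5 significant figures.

1 CAD ÷ 1.2128 = 0.824538 USD
0.824538 USD × 16.924 = 13.9545 ZAR

CAD/ZAR = 13.954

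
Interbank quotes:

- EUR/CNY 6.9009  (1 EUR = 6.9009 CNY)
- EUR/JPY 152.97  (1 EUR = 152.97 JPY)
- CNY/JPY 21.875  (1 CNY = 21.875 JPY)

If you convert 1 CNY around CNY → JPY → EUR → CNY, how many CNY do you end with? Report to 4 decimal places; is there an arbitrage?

Around CNY → JPY → EUR → CNY: 1 × 21.875 ÷ 152.97 × 6.9009 = 0.986842
Product < 1; profitable direction is CNY → EUR → JPY → CNY.

0.9868 (arbitrage exists)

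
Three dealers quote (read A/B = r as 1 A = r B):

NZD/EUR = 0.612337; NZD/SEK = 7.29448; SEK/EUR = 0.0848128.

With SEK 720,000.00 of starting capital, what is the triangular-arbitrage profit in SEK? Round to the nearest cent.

Profitable loop is SEK → EUR → NZD → SEK:
SEK 720,000.00 × 0.0848128 = EUR 61,065.22
EUR 61,065.22 ÷ 0.612337 = NZD 99,724.85
NZD 99,724.85 × 7.29448 = SEK 727,440.93
Profit = SEK 727,440.93 − SEK 720,000.00

Profit: SEK 7,440.93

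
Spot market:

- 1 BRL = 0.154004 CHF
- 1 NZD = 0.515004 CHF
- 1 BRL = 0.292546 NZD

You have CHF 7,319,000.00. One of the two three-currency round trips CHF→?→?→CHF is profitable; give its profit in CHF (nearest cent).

Profitable loop is CHF → NZD → BRL → CHF:
CHF 7,319,000.00 ÷ 0.515004 = NZD 14,211,540.10
NZD 14,211,540.10 ÷ 0.292546 = BRL 48,578,822.15
BRL 48,578,822.15 × 0.154004 = CHF 7,481,332.93
Profit = CHF 7,481,332.93 − CHF 7,319,000.00

Profit: CHF 162,332.93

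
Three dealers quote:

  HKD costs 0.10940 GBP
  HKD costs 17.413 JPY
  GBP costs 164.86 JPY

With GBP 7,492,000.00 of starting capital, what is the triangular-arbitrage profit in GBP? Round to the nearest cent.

Profit: GBP 267,911.82

Profitable loop is GBP → JPY → HKD → GBP:
GBP 7,492,000.00 × 164.86 = JPY 1,235,131,120
JPY 1,235,131,120 ÷ 17.413 = HKD 70,931,552.29
HKD 70,931,552.29 × 0.10940 = GBP 7,759,911.82
Profit = GBP 7,759,911.82 − GBP 7,492,000.00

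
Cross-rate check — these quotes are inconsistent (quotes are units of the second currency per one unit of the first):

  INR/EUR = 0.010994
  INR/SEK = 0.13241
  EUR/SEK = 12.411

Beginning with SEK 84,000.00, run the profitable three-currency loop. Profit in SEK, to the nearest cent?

Profitable loop is SEK → INR → EUR → SEK:
SEK 84,000.00 ÷ 0.13241 = INR 634,393.17
INR 634,393.17 × 0.010994 = EUR 6,974.52
EUR 6,974.52 × 12.411 = SEK 86,560.75
Profit = SEK 86,560.75 − SEK 84,000.00

Profit: SEK 2,560.75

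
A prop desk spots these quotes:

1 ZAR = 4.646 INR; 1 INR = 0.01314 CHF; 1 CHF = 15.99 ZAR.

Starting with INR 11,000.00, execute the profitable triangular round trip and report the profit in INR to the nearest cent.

Profitable loop is INR → ZAR → CHF → INR:
INR 11,000.00 ÷ 4.646 = ZAR 2,367.63
ZAR 2,367.63 ÷ 15.99 = CHF 148.07
CHF 148.07 ÷ 0.01314 = INR 11,268.59
Profit = INR 11,268.59 − INR 11,000.00

Profit: INR 268.59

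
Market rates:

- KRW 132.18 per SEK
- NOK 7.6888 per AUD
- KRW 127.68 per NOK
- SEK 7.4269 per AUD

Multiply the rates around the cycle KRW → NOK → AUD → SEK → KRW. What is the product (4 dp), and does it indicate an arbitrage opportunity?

Around KRW → NOK → AUD → SEK → KRW: 1 ÷ 127.68 ÷ 7.6888 × 7.4269 × 132.18 = 0.999981
Product ≈ 1 (deviation 0.002%, within rounding noise).

1.0000 (no arbitrage)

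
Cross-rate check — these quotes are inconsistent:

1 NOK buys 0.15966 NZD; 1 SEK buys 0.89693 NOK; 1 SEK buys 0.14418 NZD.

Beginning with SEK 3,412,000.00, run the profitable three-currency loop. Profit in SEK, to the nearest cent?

Profit: SEK 23,258.07

Profitable loop is SEK → NZD → NOK → SEK:
SEK 3,412,000.00 × 0.14418 = NZD 491,942.16
NZD 491,942.16 ÷ 0.15966 = NOK 3,081,186.02
NOK 3,081,186.02 ÷ 0.89693 = SEK 3,435,258.07
Profit = SEK 3,435,258.07 − SEK 3,412,000.00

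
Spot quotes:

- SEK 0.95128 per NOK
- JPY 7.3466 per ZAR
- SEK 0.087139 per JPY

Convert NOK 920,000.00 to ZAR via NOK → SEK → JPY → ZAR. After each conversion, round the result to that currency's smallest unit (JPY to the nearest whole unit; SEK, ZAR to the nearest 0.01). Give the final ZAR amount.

ZAR 1,367,090.35

NOK 920,000.00 × 0.95128 = SEK 875,177.60
SEK 875,177.60 ÷ 0.087139 = JPY 10,043,466
JPY 10,043,466 ÷ 7.3466 = ZAR 1,367,090.35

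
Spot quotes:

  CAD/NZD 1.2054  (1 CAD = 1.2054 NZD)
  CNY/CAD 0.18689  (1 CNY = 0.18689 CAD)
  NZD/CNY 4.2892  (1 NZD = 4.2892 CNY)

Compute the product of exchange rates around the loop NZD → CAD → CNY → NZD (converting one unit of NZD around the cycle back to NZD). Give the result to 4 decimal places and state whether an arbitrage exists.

1.0349 (arbitrage exists)

Around NZD → CAD → CNY → NZD: 1 ÷ 1.2054 ÷ 0.18689 ÷ 4.2892 = 1.034919
Product > 1; profitable direction is NZD → CAD → CNY → NZD.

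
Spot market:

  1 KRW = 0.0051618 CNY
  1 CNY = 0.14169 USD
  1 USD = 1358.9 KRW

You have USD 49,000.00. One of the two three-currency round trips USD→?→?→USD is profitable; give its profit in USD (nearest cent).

Profit: USD 302.42

Profitable loop is USD → CNY → KRW → USD:
USD 49,000.00 ÷ 0.14169 = CNY 345,825.39
CNY 345,825.39 ÷ 0.0051618 = KRW 66,997,054
KRW 66,997,054 ÷ 1358.9 = USD 49,302.42
Profit = USD 49,302.42 − USD 49,000.00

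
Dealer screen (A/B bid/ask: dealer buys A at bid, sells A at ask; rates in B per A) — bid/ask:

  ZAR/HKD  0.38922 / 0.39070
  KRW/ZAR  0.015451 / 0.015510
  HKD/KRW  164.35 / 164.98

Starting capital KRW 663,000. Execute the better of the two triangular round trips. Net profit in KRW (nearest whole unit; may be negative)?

Best loop KRW → HKD → ZAR → KRW:
KRW 663,000 ÷ 164.98 (buy HKD at ask) = HKD 4,018.67
HKD 4,018.67 ÷ 0.39070 (buy ZAR at ask) = ZAR 10,285.82
ZAR 10,285.82 ÷ 0.015510 (buy KRW at ask) = KRW 663,173

Net profit: KRW 173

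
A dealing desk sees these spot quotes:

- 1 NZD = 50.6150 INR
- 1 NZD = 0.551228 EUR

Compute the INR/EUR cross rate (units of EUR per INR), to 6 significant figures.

INR/EUR = 0.0108906

1 INR ÷ 50.6150 = 0.019757 NZD
0.019757 NZD × 0.551228 = 0.0108906 EUR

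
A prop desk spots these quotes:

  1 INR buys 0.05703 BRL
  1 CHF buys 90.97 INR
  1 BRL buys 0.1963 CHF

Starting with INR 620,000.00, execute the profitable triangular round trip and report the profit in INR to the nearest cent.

Profit: INR 11,413.05

Profitable loop is INR → BRL → CHF → INR:
INR 620,000.00 × 0.05703 = BRL 35,358.60
BRL 35,358.60 × 0.1963 = CHF 6,940.89
CHF 6,940.89 × 90.97 = INR 631,413.05
Profit = INR 631,413.05 − INR 620,000.00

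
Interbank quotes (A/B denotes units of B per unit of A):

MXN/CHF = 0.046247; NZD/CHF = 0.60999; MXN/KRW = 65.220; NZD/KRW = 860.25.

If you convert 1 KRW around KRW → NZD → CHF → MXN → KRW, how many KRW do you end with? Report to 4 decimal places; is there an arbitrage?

1.0000 (no arbitrage)

Around KRW → NZD → CHF → MXN → KRW: 1 ÷ 860.25 × 0.60999 ÷ 0.046247 × 65.220 = 0.999989
Product ≈ 1 (deviation 0.001%, within rounding noise).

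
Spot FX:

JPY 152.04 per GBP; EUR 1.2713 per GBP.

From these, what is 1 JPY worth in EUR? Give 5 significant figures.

JPY/EUR = 0.0083616

1 JPY ÷ 152.04 = 0.00657722 GBP
0.00657722 GBP × 1.2713 = 0.00836162 EUR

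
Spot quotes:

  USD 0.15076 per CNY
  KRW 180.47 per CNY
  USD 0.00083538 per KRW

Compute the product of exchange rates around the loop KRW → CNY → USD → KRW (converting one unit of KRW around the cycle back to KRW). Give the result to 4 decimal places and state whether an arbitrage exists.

1.0000 (no arbitrage)

Around KRW → CNY → USD → KRW: 1 ÷ 180.47 × 0.15076 ÷ 0.00083538 = 0.999993
Product ≈ 1 (deviation 0.001%, within rounding noise).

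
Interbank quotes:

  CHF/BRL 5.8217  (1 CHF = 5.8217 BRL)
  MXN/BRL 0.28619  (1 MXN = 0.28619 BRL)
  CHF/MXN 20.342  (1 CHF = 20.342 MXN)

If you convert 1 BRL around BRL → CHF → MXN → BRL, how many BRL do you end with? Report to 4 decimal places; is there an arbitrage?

Around BRL → CHF → MXN → BRL: 1 ÷ 5.8217 × 20.342 × 0.28619 = 0.999996
Product ≈ 1 (deviation 0.000%, within rounding noise).

1.0000 (no arbitrage)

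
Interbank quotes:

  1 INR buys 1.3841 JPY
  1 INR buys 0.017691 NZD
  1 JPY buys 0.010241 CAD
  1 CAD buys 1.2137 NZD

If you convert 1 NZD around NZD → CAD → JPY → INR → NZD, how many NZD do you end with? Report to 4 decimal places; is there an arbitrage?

1.0283 (arbitrage exists)

Around NZD → CAD → JPY → INR → NZD: 1 ÷ 1.2137 ÷ 0.010241 ÷ 1.3841 × 0.017691 = 1.028327
Product > 1; profitable direction is NZD → CAD → JPY → INR → NZD.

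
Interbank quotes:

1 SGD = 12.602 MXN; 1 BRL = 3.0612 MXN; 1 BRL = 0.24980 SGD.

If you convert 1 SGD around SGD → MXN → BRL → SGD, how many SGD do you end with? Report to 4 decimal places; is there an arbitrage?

Around SGD → MXN → BRL → SGD: 1 × 12.602 ÷ 3.0612 × 0.24980 = 1.028348
Product > 1; profitable direction is SGD → MXN → BRL → SGD.

1.0283 (arbitrage exists)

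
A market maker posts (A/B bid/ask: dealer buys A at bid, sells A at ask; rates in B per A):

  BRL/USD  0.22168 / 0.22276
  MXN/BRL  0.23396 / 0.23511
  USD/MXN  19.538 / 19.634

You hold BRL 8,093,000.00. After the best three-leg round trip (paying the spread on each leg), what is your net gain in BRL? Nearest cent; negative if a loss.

Best loop BRL → USD → MXN → BRL:
BRL 8,093,000.00 × 0.22168 (sell BRL at bid) = USD 1,794,056.24
USD 1,794,056.24 × 19.538 (sell USD at bid) = MXN 35,052,270.82
MXN 35,052,270.82 × 0.23396 (sell MXN at bid) = BRL 8,200,829.28

Net profit: BRL 107,829.28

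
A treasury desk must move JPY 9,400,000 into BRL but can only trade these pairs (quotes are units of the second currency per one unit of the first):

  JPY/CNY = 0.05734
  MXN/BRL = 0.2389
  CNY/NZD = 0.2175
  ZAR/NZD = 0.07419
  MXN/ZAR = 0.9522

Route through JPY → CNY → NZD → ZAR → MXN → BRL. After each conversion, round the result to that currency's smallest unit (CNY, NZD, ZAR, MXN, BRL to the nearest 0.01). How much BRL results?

JPY 9,400,000 × 0.05734 = CNY 538,996.00
CNY 538,996.00 × 0.2175 = NZD 117,231.63
NZD 117,231.63 ÷ 0.07419 = ZAR 1,580,154.06
ZAR 1,580,154.06 ÷ 0.9522 = MXN 1,659,477.06
MXN 1,659,477.06 × 0.2389 = BRL 396,449.07

BRL 396,449.07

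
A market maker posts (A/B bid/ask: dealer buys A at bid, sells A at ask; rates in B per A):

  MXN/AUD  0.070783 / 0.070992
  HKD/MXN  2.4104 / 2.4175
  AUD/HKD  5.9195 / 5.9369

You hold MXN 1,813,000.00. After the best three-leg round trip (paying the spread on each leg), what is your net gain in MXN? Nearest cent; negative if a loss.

Best loop MXN → AUD → HKD → MXN:
MXN 1,813,000.00 × 0.070783 (sell MXN at bid) = AUD 128,329.58
AUD 128,329.58 × 5.9195 (sell AUD at bid) = HKD 759,646.94
HKD 759,646.94 × 2.4104 (sell HKD at bid) = MXN 1,831,052.99

Net profit: MXN 18,052.99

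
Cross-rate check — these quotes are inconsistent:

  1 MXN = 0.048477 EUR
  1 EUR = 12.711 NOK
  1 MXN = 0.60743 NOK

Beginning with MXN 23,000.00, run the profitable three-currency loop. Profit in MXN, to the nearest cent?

Profit: MXN 331.74

Profitable loop is MXN → EUR → NOK → MXN:
MXN 23,000.00 × 0.048477 = EUR 1,114.97
EUR 1,114.97 × 12.711 = NOK 14,172.40
NOK 14,172.40 ÷ 0.60743 = MXN 23,331.74
Profit = MXN 23,331.74 − MXN 23,000.00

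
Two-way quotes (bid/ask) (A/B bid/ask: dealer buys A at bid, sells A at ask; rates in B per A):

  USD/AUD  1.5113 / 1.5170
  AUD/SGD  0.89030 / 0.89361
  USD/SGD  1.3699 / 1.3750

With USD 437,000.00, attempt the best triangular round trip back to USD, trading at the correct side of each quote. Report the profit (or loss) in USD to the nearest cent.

Best loop USD → SGD → AUD → USD:
USD 437,000.00 × 1.3699 (sell USD at bid) = SGD 598,646.30
SGD 598,646.30 ÷ 0.89361 (buy AUD at ask) = AUD 669,918.98
AUD 669,918.98 ÷ 1.5170 (buy USD at ask) = USD 441,607.77

Net profit: USD 4,607.77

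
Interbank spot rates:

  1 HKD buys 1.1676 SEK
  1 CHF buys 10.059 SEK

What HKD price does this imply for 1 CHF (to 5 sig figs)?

CHF/HKD = 8.6151

1 CHF × 10.059 = 10.059 SEK
10.059 SEK ÷ 1.1676 = 8.61511 HKD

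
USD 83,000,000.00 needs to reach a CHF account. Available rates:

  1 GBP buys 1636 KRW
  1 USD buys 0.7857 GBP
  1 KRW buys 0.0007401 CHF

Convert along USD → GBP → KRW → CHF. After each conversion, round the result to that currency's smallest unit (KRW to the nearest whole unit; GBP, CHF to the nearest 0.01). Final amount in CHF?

USD 83,000,000.00 × 0.7857 = GBP 65,213,100.00
GBP 65,213,100.00 × 1636 = KRW 106,688,631,600
KRW 106,688,631,600 × 0.0007401 = CHF 78,960,256.25

CHF 78,960,256.25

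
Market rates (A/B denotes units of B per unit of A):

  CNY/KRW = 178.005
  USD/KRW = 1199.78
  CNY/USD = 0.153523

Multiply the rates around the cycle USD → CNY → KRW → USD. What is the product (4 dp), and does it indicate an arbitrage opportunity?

0.9664 (arbitrage exists)

Around USD → CNY → KRW → USD: 1 ÷ 0.153523 × 178.005 ÷ 1199.78 = 0.966400
Product < 1; profitable direction is USD → KRW → CNY → USD.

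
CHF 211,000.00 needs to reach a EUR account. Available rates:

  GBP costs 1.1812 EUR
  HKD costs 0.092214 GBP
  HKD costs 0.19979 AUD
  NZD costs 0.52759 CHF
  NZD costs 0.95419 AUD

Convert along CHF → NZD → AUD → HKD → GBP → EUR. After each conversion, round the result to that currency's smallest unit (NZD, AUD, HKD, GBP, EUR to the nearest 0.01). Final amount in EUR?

CHF 211,000.00 ÷ 0.52759 = NZD 399,931.77
NZD 399,931.77 × 0.95419 = AUD 381,610.90
AUD 381,610.90 ÷ 0.19979 = HKD 1,910,060.06
HKD 1,910,060.06 × 0.092214 = GBP 176,134.28
GBP 176,134.28 × 1.1812 = EUR 208,049.81

EUR 208,049.81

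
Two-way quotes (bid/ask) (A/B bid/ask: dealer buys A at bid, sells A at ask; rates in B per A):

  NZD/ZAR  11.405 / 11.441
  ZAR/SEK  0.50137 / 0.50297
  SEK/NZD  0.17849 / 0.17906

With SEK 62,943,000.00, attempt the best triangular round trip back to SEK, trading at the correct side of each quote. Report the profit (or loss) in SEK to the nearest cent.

Net profit: SEK 1,298,394.78

Best loop SEK → NZD → ZAR → SEK:
SEK 62,943,000.00 × 0.17849 (sell SEK at bid) = NZD 11,234,696.07
NZD 11,234,696.07 × 11.405 (sell NZD at bid) = ZAR 128,131,708.68
ZAR 128,131,708.68 × 0.50137 (sell ZAR at bid) = SEK 64,241,394.78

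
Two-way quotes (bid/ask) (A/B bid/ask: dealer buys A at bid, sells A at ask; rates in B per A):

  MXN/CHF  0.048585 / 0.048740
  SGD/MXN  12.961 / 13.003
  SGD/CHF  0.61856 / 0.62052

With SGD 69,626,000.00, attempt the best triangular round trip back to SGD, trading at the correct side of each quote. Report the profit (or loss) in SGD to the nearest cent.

Best loop SGD → MXN → CHF → SGD:
SGD 69,626,000.00 × 12.961 (sell SGD at bid) = MXN 902,422,586.00
MXN 902,422,586.00 × 0.048585 (sell MXN at bid) = CHF 43,844,201.34
CHF 43,844,201.34 ÷ 0.62052 (buy SGD at ask) = SGD 70,657,192.90

Net profit: SGD 1,031,192.90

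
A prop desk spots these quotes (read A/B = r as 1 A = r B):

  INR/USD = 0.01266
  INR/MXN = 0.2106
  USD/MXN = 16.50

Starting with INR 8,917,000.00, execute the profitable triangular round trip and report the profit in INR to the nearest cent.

Profit: INR 72,995.69

Profitable loop is INR → MXN → USD → INR:
INR 8,917,000.00 × 0.2106 = MXN 1,877,920.20
MXN 1,877,920.20 ÷ 16.50 = USD 113,813.35
USD 113,813.35 ÷ 0.01266 = INR 8,989,995.69
Profit = INR 8,989,995.69 − INR 8,917,000.00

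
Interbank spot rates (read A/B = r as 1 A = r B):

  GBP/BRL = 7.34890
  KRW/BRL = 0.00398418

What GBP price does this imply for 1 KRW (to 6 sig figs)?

1 KRW × 0.00398418 = 0.00398418 BRL
0.00398418 BRL ÷ 7.34890 = 0.000542146 GBP

KRW/GBP = 0.000542146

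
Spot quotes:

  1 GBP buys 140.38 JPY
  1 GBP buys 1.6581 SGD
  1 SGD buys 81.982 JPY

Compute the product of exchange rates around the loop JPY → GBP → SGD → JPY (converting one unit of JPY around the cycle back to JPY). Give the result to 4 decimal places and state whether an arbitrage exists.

Around JPY → GBP → SGD → JPY: 1 ÷ 140.38 × 1.6581 × 81.982 = 0.968331
Product < 1; profitable direction is JPY → SGD → GBP → JPY.

0.9683 (arbitrage exists)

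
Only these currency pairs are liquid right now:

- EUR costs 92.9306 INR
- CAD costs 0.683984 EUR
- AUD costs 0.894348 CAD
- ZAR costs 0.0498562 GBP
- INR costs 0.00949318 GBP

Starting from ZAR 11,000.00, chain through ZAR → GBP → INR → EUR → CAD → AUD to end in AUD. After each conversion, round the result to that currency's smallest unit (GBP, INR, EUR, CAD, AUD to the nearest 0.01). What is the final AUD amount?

AUD 1,016.24

ZAR 11,000.00 × 0.0498562 = GBP 548.42
GBP 548.42 ÷ 0.00949318 = INR 57,769.89
INR 57,769.89 ÷ 92.9306 = EUR 621.65
EUR 621.65 ÷ 0.683984 = CAD 908.87
CAD 908.87 ÷ 0.894348 = AUD 1,016.24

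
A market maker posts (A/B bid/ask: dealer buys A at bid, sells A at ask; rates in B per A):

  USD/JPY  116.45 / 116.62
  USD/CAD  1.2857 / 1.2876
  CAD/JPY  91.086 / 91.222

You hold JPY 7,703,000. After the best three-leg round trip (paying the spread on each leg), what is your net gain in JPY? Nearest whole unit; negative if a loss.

Best loop JPY → USD → CAD → JPY:
JPY 7,703,000 ÷ 116.62 (buy USD at ask) = USD 66,052.14
USD 66,052.14 × 1.2857 (sell USD at bid) = CAD 84,923.23
CAD 84,923.23 × 91.086 (sell CAD at bid) = JPY 7,735,317

Net profit: JPY 32,317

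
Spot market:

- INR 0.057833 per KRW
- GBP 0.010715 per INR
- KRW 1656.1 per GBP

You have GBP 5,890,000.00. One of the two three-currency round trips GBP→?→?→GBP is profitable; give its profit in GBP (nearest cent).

Profitable loop is GBP → KRW → INR → GBP:
GBP 5,890,000.00 × 1656.1 = KRW 9,754,429,000
KRW 9,754,429,000 × 0.057833 = INR 564,127,892.36
INR 564,127,892.36 × 0.010715 = GBP 6,044,630.37
Profit = GBP 6,044,630.37 − GBP 5,890,000.00

Profit: GBP 154,630.37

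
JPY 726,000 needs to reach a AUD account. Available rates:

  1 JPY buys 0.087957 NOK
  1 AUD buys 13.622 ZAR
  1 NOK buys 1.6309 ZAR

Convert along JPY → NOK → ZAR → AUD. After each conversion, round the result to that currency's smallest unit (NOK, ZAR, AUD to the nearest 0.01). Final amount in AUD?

AUD 7,645.28

JPY 726,000 × 0.087957 = NOK 63,856.78
NOK 63,856.78 × 1.6309 = ZAR 104,144.02
ZAR 104,144.02 ÷ 13.622 = AUD 7,645.28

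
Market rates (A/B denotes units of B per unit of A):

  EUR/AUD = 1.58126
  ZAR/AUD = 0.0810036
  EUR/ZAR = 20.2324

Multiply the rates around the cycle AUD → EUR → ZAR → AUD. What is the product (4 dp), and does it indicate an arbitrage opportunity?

1.0365 (arbitrage exists)

Around AUD → EUR → ZAR → AUD: 1 ÷ 1.58126 × 20.2324 × 0.0810036 = 1.036450
Product > 1; profitable direction is AUD → EUR → ZAR → AUD.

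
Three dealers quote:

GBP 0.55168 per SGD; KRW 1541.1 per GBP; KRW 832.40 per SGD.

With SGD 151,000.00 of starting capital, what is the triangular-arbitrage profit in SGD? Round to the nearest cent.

Profitable loop is SGD → GBP → KRW → SGD:
SGD 151,000.00 × 0.55168 = GBP 83,303.68
GBP 83,303.68 × 1541.1 = KRW 128,379,301
KRW 128,379,301 ÷ 832.40 = SGD 154,227.90
Profit = SGD 154,227.90 − SGD 151,000.00

Profit: SGD 3,227.90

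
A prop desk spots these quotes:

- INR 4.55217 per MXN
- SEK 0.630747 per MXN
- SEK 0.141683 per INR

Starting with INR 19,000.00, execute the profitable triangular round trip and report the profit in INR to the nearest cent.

Profit: INR 428.29

Profitable loop is INR → SEK → MXN → INR:
INR 19,000.00 × 0.141683 = SEK 2,691.98
SEK 2,691.98 ÷ 0.630747 = MXN 4,267.92
MXN 4,267.92 × 4.55217 = INR 19,428.29
Profit = INR 19,428.29 − INR 19,000.00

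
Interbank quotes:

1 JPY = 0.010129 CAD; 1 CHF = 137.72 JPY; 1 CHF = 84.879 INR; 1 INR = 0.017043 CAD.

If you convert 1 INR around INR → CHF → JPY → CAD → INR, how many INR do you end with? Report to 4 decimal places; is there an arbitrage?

Around INR → CHF → JPY → CAD → INR: 1 ÷ 84.879 × 137.72 × 0.010129 ÷ 0.017043 = 0.964311
Product < 1; profitable direction is INR → CAD → JPY → CHF → INR.

0.9643 (arbitrage exists)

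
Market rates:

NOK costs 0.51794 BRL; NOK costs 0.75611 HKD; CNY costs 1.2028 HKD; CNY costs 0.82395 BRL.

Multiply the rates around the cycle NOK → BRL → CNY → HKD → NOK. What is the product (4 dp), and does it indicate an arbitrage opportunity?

1.0000 (no arbitrage)

Around NOK → BRL → CNY → HKD → NOK: 1 × 0.51794 ÷ 0.82395 × 1.2028 ÷ 0.75611 = 0.999970
Product ≈ 1 (deviation 0.003%, within rounding noise).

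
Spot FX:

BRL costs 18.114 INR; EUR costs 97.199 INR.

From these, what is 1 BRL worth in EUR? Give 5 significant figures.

BRL/EUR = 0.18636

1 BRL × 18.114 = 18.114 INR
18.114 INR ÷ 97.199 = 0.18636 EUR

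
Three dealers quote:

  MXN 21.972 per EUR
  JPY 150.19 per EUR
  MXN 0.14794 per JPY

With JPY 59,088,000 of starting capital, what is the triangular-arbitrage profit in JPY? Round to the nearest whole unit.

Profit: JPY 664,535

Profitable loop is JPY → MXN → EUR → JPY:
JPY 59,088,000 × 0.14794 = MXN 8,741,478.72
MXN 8,741,478.72 ÷ 21.972 = EUR 397,846.29
EUR 397,846.29 × 150.19 = JPY 59,752,535
Profit = JPY 59,752,535 − JPY 59,088,000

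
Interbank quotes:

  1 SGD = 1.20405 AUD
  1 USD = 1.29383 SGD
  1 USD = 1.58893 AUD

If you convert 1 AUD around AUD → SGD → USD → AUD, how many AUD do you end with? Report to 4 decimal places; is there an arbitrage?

Around AUD → SGD → USD → AUD: 1 ÷ 1.20405 ÷ 1.29383 × 1.58893 = 1.019960
Product > 1; profitable direction is AUD → SGD → USD → AUD.

1.0200 (arbitrage exists)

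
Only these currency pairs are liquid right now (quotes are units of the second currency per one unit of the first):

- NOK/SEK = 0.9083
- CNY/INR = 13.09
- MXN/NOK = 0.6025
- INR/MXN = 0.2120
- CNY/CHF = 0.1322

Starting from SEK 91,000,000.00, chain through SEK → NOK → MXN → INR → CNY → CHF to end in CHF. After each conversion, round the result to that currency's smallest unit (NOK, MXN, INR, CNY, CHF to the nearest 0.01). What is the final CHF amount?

SEK 91,000,000.00 ÷ 0.9083 = NOK 100,187,162.83
NOK 100,187,162.83 ÷ 0.6025 = MXN 166,285,747.44
MXN 166,285,747.44 ÷ 0.2120 = INR 784,366,733.21
INR 784,366,733.21 ÷ 13.09 = CNY 59,921,064.42
CNY 59,921,064.42 × 0.1322 = CHF 7,921,564.72

CHF 7,921,564.72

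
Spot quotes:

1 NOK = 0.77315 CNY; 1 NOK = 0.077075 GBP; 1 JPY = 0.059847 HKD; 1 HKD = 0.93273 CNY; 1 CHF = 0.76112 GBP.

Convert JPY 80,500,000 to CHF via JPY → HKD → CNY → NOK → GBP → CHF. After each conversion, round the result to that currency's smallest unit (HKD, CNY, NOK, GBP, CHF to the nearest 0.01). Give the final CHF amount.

CHF 588,560.15

JPY 80,500,000 × 0.059847 = HKD 4,817,683.50
HKD 4,817,683.50 × 0.93273 = CNY 4,493,597.93
CNY 4,493,597.93 ÷ 0.77315 = NOK 5,812,064.84
NOK 5,812,064.84 × 0.077075 = GBP 447,964.90
GBP 447,964.90 ÷ 0.76112 = CHF 588,560.15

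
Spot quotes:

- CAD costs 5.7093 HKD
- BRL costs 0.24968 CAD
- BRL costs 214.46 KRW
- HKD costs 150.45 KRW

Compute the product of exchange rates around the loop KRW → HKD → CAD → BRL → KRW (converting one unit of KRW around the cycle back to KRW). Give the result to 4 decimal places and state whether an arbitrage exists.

Around KRW → HKD → CAD → BRL → KRW: 1 ÷ 150.45 ÷ 5.7093 ÷ 0.24968 × 214.46 = 0.999971
Product ≈ 1 (deviation 0.003%, within rounding noise).

1.0000 (no arbitrage)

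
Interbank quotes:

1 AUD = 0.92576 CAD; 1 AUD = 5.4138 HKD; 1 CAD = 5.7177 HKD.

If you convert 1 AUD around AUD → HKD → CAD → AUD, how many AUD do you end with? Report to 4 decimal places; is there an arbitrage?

1.0228 (arbitrage exists)

Around AUD → HKD → CAD → AUD: 1 × 5.4138 ÷ 5.7177 ÷ 0.92576 = 1.022780
Product > 1; profitable direction is AUD → HKD → CAD → AUD.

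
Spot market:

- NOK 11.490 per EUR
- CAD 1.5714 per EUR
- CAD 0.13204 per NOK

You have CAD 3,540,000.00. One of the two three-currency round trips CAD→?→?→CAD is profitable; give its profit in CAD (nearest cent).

Profitable loop is CAD → NOK → EUR → CAD:
CAD 3,540,000.00 ÷ 0.13204 = NOK 26,810,057.56
NOK 26,810,057.56 ÷ 11.490 = EUR 2,333,338.34
EUR 2,333,338.34 × 1.5714 = CAD 3,666,607.87
Profit = CAD 3,666,607.87 − CAD 3,540,000.00

Profit: CAD 126,607.87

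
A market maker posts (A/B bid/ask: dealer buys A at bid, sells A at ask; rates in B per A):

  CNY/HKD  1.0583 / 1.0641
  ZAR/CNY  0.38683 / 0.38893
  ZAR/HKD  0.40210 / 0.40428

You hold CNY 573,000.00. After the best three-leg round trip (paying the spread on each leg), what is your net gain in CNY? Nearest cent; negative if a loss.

Net profit: CNY 7,231.51

Best loop CNY → HKD → ZAR → CNY:
CNY 573,000.00 × 1.0583 (sell CNY at bid) = HKD 606,405.90
HKD 606,405.90 ÷ 0.40428 (buy ZAR at ask) = ZAR 1,499,965.12
ZAR 1,499,965.12 × 0.38683 (sell ZAR at bid) = CNY 580,231.51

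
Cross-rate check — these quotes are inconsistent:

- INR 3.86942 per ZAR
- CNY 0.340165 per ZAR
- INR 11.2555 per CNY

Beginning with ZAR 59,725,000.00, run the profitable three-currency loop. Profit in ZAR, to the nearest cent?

Profit: ZAR 634,774.93

Profitable loop is ZAR → INR → CNY → ZAR:
ZAR 59,725,000.00 × 3.86942 = INR 231,101,109.50
INR 231,101,109.50 ÷ 11.2555 = CNY 20,532,282.84
CNY 20,532,282.84 ÷ 0.340165 = ZAR 60,359,774.93
Profit = ZAR 60,359,774.93 − ZAR 59,725,000.00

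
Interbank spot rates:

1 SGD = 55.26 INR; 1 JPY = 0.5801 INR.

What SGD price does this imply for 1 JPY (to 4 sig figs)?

1 JPY × 0.5801 = 0.5801 INR
0.5801 INR ÷ 55.26 = 0.0104976 SGD

JPY/SGD = 0.01050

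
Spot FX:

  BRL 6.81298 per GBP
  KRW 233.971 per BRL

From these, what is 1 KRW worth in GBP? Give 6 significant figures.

1 KRW ÷ 233.971 = 0.00427403 BRL
0.00427403 BRL ÷ 6.81298 = 0.000627337 GBP

KRW/GBP = 0.000627337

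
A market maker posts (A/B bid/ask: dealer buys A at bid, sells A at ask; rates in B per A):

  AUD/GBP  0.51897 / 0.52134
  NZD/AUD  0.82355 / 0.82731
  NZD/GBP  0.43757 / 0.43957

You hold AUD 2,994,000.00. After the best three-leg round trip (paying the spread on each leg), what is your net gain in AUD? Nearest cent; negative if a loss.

Best loop AUD → NZD → GBP → AUD:
AUD 2,994,000.00 ÷ 0.82731 (buy NZD at ask) = NZD 3,618,957.83
NZD 3,618,957.83 × 0.43757 (sell NZD at bid) = GBP 1,583,547.38
GBP 1,583,547.38 ÷ 0.52134 (buy AUD at ask) = AUD 3,037,456.13

Net profit: AUD 43,456.13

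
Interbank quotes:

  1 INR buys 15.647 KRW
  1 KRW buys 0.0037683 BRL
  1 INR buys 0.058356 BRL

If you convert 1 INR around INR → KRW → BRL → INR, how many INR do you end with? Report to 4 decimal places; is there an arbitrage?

Around INR → KRW → BRL → INR: 1 × 15.647 × 0.0037683 ÷ 0.058356 = 1.010395
Product > 1; profitable direction is INR → KRW → BRL → INR.

1.0104 (arbitrage exists)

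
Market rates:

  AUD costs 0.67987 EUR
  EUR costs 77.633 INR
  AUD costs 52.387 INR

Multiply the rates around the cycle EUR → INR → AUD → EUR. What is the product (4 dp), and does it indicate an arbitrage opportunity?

1.0075 (arbitrage exists)

Around EUR → INR → AUD → EUR: 1 × 77.633 ÷ 52.387 × 0.67987 = 1.007508
Product > 1; profitable direction is EUR → INR → AUD → EUR.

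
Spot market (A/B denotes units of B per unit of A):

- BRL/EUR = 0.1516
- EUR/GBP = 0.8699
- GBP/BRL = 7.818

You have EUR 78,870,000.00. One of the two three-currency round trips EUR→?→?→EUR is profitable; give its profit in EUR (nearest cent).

Profit: EUR 2,446,005.97

Profitable loop is EUR → GBP → BRL → EUR:
EUR 78,870,000.00 × 0.8699 = GBP 68,609,013.00
GBP 68,609,013.00 × 7.818 = BRL 536,385,263.63
BRL 536,385,263.63 × 0.1516 = EUR 81,316,005.97
Profit = EUR 81,316,005.97 − EUR 78,870,000.00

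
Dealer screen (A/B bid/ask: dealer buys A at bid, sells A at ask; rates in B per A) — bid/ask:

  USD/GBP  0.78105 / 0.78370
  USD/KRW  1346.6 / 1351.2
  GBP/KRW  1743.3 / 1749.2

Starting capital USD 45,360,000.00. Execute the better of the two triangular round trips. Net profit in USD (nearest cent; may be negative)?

Best loop USD → GBP → KRW → USD:
USD 45,360,000.00 × 0.78105 (sell USD at bid) = GBP 35,428,428.00
GBP 35,428,428.00 × 1743.3 (sell GBP at bid) = KRW 61,762,378,532
KRW 61,762,378,532 ÷ 1351.2 (buy USD at ask) = USD 45,709,279.55

Net profit: USD 349,279.55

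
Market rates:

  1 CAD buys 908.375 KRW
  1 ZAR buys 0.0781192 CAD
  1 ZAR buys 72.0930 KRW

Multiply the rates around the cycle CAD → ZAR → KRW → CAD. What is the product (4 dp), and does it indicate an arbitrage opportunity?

Around CAD → ZAR → KRW → CAD: 1 ÷ 0.0781192 × 72.0930 ÷ 908.375 = 1.015945
Product > 1; profitable direction is CAD → ZAR → KRW → CAD.

1.0159 (arbitrage exists)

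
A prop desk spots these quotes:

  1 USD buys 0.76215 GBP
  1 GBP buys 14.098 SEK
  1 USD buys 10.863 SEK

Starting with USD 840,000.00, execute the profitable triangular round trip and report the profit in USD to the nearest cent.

Profitable loop is USD → SEK → GBP → USD:
USD 840,000.00 × 10.863 = SEK 9,124,920.00
SEK 9,124,920.00 ÷ 14.098 = GBP 647,249.26
GBP 647,249.26 ÷ 0.76215 = USD 849,241.30
Profit = USD 849,241.30 − USD 840,000.00

Profit: USD 9,241.30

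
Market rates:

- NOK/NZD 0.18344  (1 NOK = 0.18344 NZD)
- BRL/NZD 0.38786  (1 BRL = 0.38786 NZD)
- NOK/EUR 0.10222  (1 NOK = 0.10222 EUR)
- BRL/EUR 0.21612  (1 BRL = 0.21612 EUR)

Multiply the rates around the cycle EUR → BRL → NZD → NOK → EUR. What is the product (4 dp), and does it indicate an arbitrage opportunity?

Around EUR → BRL → NZD → NOK → EUR: 1 ÷ 0.21612 × 0.38786 ÷ 0.18344 × 0.10222 = 1.000050
Product ≈ 1 (deviation 0.005%, within rounding noise).

1.0001 (no arbitrage)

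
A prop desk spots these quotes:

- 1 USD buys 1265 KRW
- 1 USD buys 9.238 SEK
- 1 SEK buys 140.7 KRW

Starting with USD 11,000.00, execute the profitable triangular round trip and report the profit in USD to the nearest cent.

Profit: USD 302.49

Profitable loop is USD → SEK → KRW → USD:
USD 11,000.00 × 9.238 = SEK 101,618.00
SEK 101,618.00 × 140.7 = KRW 14,297,653
KRW 14,297,653 ÷ 1265 = USD 11,302.49
Profit = USD 11,302.49 − USD 11,000.00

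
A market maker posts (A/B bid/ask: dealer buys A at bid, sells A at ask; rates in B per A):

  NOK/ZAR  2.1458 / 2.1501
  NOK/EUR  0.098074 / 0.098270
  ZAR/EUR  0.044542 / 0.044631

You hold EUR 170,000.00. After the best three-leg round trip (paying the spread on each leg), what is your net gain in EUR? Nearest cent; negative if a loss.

Net profit: EUR 3,743.09

Best loop EUR → ZAR → NOK → EUR:
EUR 170,000.00 ÷ 0.044631 (buy ZAR at ask) = ZAR 3,809,011.67
ZAR 3,809,011.67 ÷ 2.1501 (buy NOK at ask) = NOK 1,771,550.94
NOK 1,771,550.94 × 0.098074 (sell NOK at bid) = EUR 173,743.09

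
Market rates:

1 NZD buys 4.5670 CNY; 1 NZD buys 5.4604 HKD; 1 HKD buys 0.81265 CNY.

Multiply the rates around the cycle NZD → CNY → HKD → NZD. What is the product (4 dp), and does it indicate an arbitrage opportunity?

1.0292 (arbitrage exists)

Around NZD → CNY → HKD → NZD: 1 × 4.5670 ÷ 0.81265 ÷ 5.4604 = 1.029208
Product > 1; profitable direction is NZD → CNY → HKD → NZD.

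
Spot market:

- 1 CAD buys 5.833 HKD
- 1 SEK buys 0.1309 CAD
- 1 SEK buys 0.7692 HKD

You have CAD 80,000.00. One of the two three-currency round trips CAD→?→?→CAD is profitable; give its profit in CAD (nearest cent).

Profit: CAD 593.06

Profitable loop is CAD → SEK → HKD → CAD:
CAD 80,000.00 ÷ 0.1309 = SEK 611,153.55
SEK 611,153.55 × 0.7692 = HKD 470,099.31
HKD 470,099.31 ÷ 5.833 = CAD 80,593.06
Profit = CAD 80,593.06 − CAD 80,000.00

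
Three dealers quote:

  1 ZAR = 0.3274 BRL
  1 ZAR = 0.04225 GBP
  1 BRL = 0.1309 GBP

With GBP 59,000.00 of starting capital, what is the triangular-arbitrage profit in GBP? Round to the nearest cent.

Profit: GBP 847.17

Profitable loop is GBP → ZAR → BRL → GBP:
GBP 59,000.00 ÷ 0.04225 = ZAR 1,396,449.70
ZAR 1,396,449.70 × 0.3274 = BRL 457,197.63
BRL 457,197.63 × 0.1309 = GBP 59,847.17
Profit = GBP 59,847.17 − GBP 59,000.00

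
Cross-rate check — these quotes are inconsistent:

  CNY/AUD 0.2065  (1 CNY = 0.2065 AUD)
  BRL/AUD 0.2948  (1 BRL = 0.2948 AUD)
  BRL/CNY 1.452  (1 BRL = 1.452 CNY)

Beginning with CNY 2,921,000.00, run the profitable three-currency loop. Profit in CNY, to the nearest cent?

Profit: CNY 49,918.58

Profitable loop is CNY → AUD → BRL → CNY:
CNY 2,921,000.00 × 0.2065 = AUD 603,186.50
AUD 603,186.50 ÷ 0.2948 = BRL 2,046,087.18
BRL 2,046,087.18 × 1.452 = CNY 2,970,918.58
Profit = CNY 2,970,918.58 − CNY 2,921,000.00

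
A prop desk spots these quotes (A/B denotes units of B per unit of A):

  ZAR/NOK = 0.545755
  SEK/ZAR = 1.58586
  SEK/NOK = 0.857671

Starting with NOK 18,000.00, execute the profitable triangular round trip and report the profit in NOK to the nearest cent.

Profit: NOK 164.12

Profitable loop is NOK → SEK → ZAR → NOK:
NOK 18,000.00 ÷ 0.857671 = SEK 20,987.07
SEK 20,987.07 × 1.58586 = ZAR 33,282.55
ZAR 33,282.55 × 0.545755 = NOK 18,164.12
Profit = NOK 18,164.12 − NOK 18,000.00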